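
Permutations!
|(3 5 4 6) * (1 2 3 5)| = |(1 2 3)(4 6 5)| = 3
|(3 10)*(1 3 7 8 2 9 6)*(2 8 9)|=6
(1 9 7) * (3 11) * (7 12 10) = [0, 9, 2, 11, 4, 5, 6, 1, 8, 12, 7, 3, 10] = (1 9 12 10 7)(3 11)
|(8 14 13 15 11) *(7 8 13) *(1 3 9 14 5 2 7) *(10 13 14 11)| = |(1 3 9 11 14)(2 7 8 5)(10 13 15)| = 60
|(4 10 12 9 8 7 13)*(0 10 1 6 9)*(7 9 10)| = 8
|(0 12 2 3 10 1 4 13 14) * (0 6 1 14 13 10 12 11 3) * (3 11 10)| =|(0 10 14 6 1 4 3 12 2)| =9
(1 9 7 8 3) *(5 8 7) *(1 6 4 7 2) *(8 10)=(1 9 5 10 8 3 6 4 7 2)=[0, 9, 1, 6, 7, 10, 4, 2, 3, 5, 8]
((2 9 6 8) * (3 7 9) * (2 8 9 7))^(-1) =((2 3)(6 9))^(-1) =(2 3)(6 9)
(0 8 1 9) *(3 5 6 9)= (0 8 1 3 5 6 9)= [8, 3, 2, 5, 4, 6, 9, 7, 1, 0]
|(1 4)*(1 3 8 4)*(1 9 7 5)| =|(1 9 7 5)(3 8 4)| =12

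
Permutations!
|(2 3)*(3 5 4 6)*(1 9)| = 10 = |(1 9)(2 5 4 6 3)|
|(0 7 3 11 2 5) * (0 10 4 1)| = |(0 7 3 11 2 5 10 4 1)| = 9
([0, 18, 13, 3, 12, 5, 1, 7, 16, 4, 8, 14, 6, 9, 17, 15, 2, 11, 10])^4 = [0, 16, 12, 3, 18, 5, 8, 7, 9, 1, 13, 14, 10, 6, 17, 15, 4, 11, 2]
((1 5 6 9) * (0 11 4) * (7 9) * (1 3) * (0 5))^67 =(0 6 1 5 3 4 9 11 7)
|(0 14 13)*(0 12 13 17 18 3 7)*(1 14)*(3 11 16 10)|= 10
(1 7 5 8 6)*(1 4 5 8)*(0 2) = [2, 7, 0, 3, 5, 1, 4, 8, 6] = (0 2)(1 7 8 6 4 5)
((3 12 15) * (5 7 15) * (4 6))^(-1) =(3 15 7 5 12)(4 6)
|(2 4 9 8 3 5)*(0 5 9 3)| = |(0 5 2 4 3 9 8)| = 7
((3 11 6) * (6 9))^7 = ((3 11 9 6))^7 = (3 6 9 11)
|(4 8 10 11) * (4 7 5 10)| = 4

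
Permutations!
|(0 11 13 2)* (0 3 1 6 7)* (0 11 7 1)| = |(0 7 11 13 2 3)(1 6)| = 6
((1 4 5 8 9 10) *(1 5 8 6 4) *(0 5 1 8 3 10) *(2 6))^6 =(0 10 2 8 4)(1 6 9 3 5)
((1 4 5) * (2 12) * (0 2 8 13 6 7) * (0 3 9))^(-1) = (0 9 3 7 6 13 8 12 2)(1 5 4)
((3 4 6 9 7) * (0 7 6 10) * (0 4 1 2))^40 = ((0 7 3 1 2)(4 10)(6 9))^40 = (10)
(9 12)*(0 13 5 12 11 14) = (0 13 5 12 9 11 14) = [13, 1, 2, 3, 4, 12, 6, 7, 8, 11, 10, 14, 9, 5, 0]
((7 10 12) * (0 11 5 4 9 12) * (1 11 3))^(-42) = (0 7 9 5 1)(3 10 12 4 11)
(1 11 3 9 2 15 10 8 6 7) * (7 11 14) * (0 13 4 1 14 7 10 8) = (0 13 4 1 7 14 10)(2 15 8 6 11 3 9) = [13, 7, 15, 9, 1, 5, 11, 14, 6, 2, 0, 3, 12, 4, 10, 8]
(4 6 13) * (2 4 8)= (2 4 6 13 8)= [0, 1, 4, 3, 6, 5, 13, 7, 2, 9, 10, 11, 12, 8]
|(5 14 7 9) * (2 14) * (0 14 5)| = 4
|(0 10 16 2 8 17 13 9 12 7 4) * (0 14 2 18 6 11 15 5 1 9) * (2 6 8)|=|(0 10 16 18 8 17 13)(1 9 12 7 4 14 6 11 15 5)|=70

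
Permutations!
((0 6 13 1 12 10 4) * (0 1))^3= (13)(1 4 10 12)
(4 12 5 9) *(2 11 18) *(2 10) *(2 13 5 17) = (2 11 18 10 13 5 9 4 12 17) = [0, 1, 11, 3, 12, 9, 6, 7, 8, 4, 13, 18, 17, 5, 14, 15, 16, 2, 10]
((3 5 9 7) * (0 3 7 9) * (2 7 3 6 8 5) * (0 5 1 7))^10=((9)(0 6 8 1 7 3 2))^10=(9)(0 1 2 8 3 6 7)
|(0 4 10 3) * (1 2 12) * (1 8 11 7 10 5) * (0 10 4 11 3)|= |(0 11 7 4 5 1 2 12 8 3 10)|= 11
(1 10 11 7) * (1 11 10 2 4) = (1 2 4)(7 11) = [0, 2, 4, 3, 1, 5, 6, 11, 8, 9, 10, 7]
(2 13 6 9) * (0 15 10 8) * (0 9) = (0 15 10 8 9 2 13 6) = [15, 1, 13, 3, 4, 5, 0, 7, 9, 2, 8, 11, 12, 6, 14, 10]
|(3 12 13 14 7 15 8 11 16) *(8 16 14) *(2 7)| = |(2 7 15 16 3 12 13 8 11 14)| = 10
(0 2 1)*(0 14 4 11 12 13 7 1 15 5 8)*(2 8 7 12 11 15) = (0 8)(1 14 4 15 5 7)(12 13) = [8, 14, 2, 3, 15, 7, 6, 1, 0, 9, 10, 11, 13, 12, 4, 5]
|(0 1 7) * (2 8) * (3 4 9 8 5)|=6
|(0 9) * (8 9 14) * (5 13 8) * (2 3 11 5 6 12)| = 11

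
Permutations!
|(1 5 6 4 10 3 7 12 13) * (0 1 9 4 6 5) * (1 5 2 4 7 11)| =8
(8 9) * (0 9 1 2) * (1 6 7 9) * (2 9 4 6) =(0 1 9 8 2)(4 6 7) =[1, 9, 0, 3, 6, 5, 7, 4, 2, 8]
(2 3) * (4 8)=(2 3)(4 8)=[0, 1, 3, 2, 8, 5, 6, 7, 4]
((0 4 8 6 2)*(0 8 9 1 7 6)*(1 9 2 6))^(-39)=((9)(0 4 2 8)(1 7))^(-39)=(9)(0 4 2 8)(1 7)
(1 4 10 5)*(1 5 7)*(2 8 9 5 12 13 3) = (1 4 10 7)(2 8 9 5 12 13 3) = [0, 4, 8, 2, 10, 12, 6, 1, 9, 5, 7, 11, 13, 3]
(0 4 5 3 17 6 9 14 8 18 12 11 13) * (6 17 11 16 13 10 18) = [4, 1, 2, 11, 5, 3, 9, 7, 6, 14, 18, 10, 16, 0, 8, 15, 13, 17, 12] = (0 4 5 3 11 10 18 12 16 13)(6 9 14 8)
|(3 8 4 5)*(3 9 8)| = |(4 5 9 8)| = 4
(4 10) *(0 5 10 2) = (0 5 10 4 2) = [5, 1, 0, 3, 2, 10, 6, 7, 8, 9, 4]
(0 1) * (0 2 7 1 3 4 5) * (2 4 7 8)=[3, 4, 8, 7, 5, 0, 6, 1, 2]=(0 3 7 1 4 5)(2 8)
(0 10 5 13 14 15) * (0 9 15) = (0 10 5 13 14)(9 15) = [10, 1, 2, 3, 4, 13, 6, 7, 8, 15, 5, 11, 12, 14, 0, 9]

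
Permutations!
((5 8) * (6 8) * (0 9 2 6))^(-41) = (0 9 2 6 8 5)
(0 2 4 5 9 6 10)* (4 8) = (0 2 8 4 5 9 6 10) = [2, 1, 8, 3, 5, 9, 10, 7, 4, 6, 0]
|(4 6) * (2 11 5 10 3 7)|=6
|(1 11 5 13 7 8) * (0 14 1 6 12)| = 10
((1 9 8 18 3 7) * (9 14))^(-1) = (1 7 3 18 8 9 14)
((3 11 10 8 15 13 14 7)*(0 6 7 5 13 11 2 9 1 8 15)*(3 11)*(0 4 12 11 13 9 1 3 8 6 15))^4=((0 15 8 4 12 11 10)(1 6 7 13 14 5 9 3 2))^4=(0 12 15 11 8 10 4)(1 14 2 13 3 7 9 6 5)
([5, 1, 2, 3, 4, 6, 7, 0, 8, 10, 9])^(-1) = [7, 1, 2, 3, 4, 0, 5, 6, 8, 10, 9]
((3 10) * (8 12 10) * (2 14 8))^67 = ((2 14 8 12 10 3))^67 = (2 14 8 12 10 3)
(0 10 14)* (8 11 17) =[10, 1, 2, 3, 4, 5, 6, 7, 11, 9, 14, 17, 12, 13, 0, 15, 16, 8] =(0 10 14)(8 11 17)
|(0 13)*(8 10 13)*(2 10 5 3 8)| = |(0 2 10 13)(3 8 5)| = 12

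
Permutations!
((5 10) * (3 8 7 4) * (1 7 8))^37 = (1 7 4 3)(5 10)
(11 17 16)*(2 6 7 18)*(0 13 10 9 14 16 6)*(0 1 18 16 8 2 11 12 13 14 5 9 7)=(0 14 8 2 1 18 11 17 6)(5 9)(7 16 12 13 10)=[14, 18, 1, 3, 4, 9, 0, 16, 2, 5, 7, 17, 13, 10, 8, 15, 12, 6, 11]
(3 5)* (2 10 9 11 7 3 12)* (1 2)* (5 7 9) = (1 2 10 5 12)(3 7)(9 11) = [0, 2, 10, 7, 4, 12, 6, 3, 8, 11, 5, 9, 1]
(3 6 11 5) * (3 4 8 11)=(3 6)(4 8 11 5)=[0, 1, 2, 6, 8, 4, 3, 7, 11, 9, 10, 5]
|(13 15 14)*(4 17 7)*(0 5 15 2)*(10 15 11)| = |(0 5 11 10 15 14 13 2)(4 17 7)| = 24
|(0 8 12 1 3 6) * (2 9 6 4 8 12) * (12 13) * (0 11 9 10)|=|(0 13 12 1 3 4 8 2 10)(6 11 9)|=9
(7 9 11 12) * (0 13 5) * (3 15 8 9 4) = (0 13 5)(3 15 8 9 11 12 7 4) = [13, 1, 2, 15, 3, 0, 6, 4, 9, 11, 10, 12, 7, 5, 14, 8]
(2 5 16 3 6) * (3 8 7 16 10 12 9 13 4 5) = (2 3 6)(4 5 10 12 9 13)(7 16 8) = [0, 1, 3, 6, 5, 10, 2, 16, 7, 13, 12, 11, 9, 4, 14, 15, 8]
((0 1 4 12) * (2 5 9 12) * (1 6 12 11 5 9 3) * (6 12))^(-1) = (0 12)(1 3 5 11 9 2 4)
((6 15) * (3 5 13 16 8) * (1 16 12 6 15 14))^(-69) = (1 3 12)(5 6 16)(8 13 14) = ((1 16 8 3 5 13 12 6 14))^(-69)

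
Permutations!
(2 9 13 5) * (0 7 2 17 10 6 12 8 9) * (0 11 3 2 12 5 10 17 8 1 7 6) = [6, 7, 11, 2, 4, 8, 5, 12, 9, 13, 0, 3, 1, 10, 14, 15, 16, 17] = (17)(0 6 5 8 9 13 10)(1 7 12)(2 11 3)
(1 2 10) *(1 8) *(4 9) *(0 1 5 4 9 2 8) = (0 1 8 5 4 2 10) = [1, 8, 10, 3, 2, 4, 6, 7, 5, 9, 0]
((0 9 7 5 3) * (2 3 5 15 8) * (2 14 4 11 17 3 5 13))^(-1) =(0 3 17 11 4 14 8 15 7 9)(2 13 5)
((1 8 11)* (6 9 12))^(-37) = ((1 8 11)(6 9 12))^(-37) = (1 11 8)(6 12 9)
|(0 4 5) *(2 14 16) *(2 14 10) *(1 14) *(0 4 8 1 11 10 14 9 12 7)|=|(0 8 1 9 12 7)(2 14 16 11 10)(4 5)|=30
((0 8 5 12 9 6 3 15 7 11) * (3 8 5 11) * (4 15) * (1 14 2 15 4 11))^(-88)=(0 9 1 15 11 12 8 2 3 5 6 14 7)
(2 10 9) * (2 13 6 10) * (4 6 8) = (4 6 10 9 13 8) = [0, 1, 2, 3, 6, 5, 10, 7, 4, 13, 9, 11, 12, 8]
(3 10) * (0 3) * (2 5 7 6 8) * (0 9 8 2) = (0 3 10 9 8)(2 5 7 6) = [3, 1, 5, 10, 4, 7, 2, 6, 0, 8, 9]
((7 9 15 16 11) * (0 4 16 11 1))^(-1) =((0 4 16 1)(7 9 15 11))^(-1) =(0 1 16 4)(7 11 15 9)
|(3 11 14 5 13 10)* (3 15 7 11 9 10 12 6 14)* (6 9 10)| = |(3 10 15 7 11)(5 13 12 9 6 14)| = 30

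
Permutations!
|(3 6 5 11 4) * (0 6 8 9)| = 8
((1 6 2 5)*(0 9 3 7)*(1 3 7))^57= ((0 9 7)(1 6 2 5 3))^57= (9)(1 2 3 6 5)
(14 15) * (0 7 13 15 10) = [7, 1, 2, 3, 4, 5, 6, 13, 8, 9, 0, 11, 12, 15, 10, 14] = (0 7 13 15 14 10)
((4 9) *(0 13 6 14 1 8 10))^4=(0 1 13 8 6 10 14)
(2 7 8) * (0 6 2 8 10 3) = (0 6 2 7 10 3) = [6, 1, 7, 0, 4, 5, 2, 10, 8, 9, 3]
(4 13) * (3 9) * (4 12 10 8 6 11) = [0, 1, 2, 9, 13, 5, 11, 7, 6, 3, 8, 4, 10, 12] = (3 9)(4 13 12 10 8 6 11)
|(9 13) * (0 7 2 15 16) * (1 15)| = |(0 7 2 1 15 16)(9 13)| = 6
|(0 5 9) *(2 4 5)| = |(0 2 4 5 9)| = 5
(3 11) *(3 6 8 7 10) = (3 11 6 8 7 10) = [0, 1, 2, 11, 4, 5, 8, 10, 7, 9, 3, 6]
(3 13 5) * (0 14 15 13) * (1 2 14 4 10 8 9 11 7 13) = (0 4 10 8 9 11 7 13 5 3)(1 2 14 15) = [4, 2, 14, 0, 10, 3, 6, 13, 9, 11, 8, 7, 12, 5, 15, 1]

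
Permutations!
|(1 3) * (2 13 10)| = 6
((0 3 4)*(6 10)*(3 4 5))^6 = (10)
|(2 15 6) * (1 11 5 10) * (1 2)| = 7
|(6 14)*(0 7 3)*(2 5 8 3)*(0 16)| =14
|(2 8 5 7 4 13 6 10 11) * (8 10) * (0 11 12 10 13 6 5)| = 18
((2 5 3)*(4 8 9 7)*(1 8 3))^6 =(1 2 4 9)(3 7 8 5)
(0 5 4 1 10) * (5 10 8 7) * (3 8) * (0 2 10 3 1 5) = (0 3 8 7)(2 10)(4 5) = [3, 1, 10, 8, 5, 4, 6, 0, 7, 9, 2]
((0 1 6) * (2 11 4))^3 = ((0 1 6)(2 11 4))^3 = (11)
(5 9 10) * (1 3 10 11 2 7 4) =[0, 3, 7, 10, 1, 9, 6, 4, 8, 11, 5, 2] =(1 3 10 5 9 11 2 7 4)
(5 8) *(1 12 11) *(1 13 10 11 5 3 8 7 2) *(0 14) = (0 14)(1 12 5 7 2)(3 8)(10 11 13) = [14, 12, 1, 8, 4, 7, 6, 2, 3, 9, 11, 13, 5, 10, 0]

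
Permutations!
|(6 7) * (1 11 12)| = |(1 11 12)(6 7)| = 6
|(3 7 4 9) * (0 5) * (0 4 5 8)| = |(0 8)(3 7 5 4 9)| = 10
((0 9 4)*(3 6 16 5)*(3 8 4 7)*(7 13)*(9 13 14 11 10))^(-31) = (0 16 13 5 7 8 3 4 6)(9 14 11 10) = ((0 13 7 3 6 16 5 8 4)(9 14 11 10))^(-31)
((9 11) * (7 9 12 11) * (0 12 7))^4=((0 12 11 7 9))^4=(0 9 7 11 12)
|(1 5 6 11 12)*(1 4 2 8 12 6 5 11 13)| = 4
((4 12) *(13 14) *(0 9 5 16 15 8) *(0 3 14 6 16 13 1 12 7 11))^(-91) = ((0 9 5 13 6 16 15 8 3 14 1 12 4 7 11))^(-91) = (0 11 7 4 12 1 14 3 8 15 16 6 13 5 9)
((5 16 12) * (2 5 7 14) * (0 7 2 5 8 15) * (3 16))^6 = ((0 7 14 5 3 16 12 2 8 15))^6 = (0 12 14 8 3)(2 5 15 16 7)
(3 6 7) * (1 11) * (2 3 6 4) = (1 11)(2 3 4)(6 7) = [0, 11, 3, 4, 2, 5, 7, 6, 8, 9, 10, 1]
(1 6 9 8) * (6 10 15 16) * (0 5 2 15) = (0 5 2 15 16 6 9 8 1 10) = [5, 10, 15, 3, 4, 2, 9, 7, 1, 8, 0, 11, 12, 13, 14, 16, 6]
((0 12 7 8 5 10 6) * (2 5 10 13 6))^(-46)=((0 12 7 8 10 2 5 13 6))^(-46)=(0 6 13 5 2 10 8 7 12)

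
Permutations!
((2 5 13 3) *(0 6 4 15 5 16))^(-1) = ((0 6 4 15 5 13 3 2 16))^(-1) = (0 16 2 3 13 5 15 4 6)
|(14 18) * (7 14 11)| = |(7 14 18 11)| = 4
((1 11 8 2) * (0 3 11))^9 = (0 8)(1 11)(2 3)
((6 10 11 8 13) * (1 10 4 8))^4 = ((1 10 11)(4 8 13 6))^4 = (13)(1 10 11)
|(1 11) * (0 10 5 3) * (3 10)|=|(0 3)(1 11)(5 10)|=2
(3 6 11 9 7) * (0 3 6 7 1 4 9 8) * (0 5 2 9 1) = [3, 4, 9, 7, 1, 2, 11, 6, 5, 0, 10, 8] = (0 3 7 6 11 8 5 2 9)(1 4)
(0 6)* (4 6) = (0 4 6) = [4, 1, 2, 3, 6, 5, 0]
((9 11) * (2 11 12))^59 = ((2 11 9 12))^59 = (2 12 9 11)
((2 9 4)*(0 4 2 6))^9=(2 9)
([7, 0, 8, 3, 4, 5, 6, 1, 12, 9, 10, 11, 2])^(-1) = [1, 7, 12, 3, 4, 5, 6, 0, 2, 9, 10, 11, 8]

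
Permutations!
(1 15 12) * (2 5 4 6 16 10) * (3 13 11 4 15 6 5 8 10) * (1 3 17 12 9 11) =(1 6 16 17 12 3 13)(2 8 10)(4 5 15 9 11) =[0, 6, 8, 13, 5, 15, 16, 7, 10, 11, 2, 4, 3, 1, 14, 9, 17, 12]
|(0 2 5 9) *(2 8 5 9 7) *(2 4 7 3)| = |(0 8 5 3 2 9)(4 7)| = 6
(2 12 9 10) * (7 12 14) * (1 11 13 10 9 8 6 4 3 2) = [0, 11, 14, 2, 3, 5, 4, 12, 6, 9, 1, 13, 8, 10, 7] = (1 11 13 10)(2 14 7 12 8 6 4 3)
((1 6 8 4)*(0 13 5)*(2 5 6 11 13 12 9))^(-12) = (13)(0 2 12 5 9)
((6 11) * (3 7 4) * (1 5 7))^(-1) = (1 3 4 7 5)(6 11)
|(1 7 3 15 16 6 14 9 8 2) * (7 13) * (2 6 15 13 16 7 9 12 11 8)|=40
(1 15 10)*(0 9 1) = (0 9 1 15 10) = [9, 15, 2, 3, 4, 5, 6, 7, 8, 1, 0, 11, 12, 13, 14, 10]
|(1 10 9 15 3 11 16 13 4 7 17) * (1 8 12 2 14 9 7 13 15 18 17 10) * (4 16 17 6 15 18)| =|(2 14 9 4 13 16 18 6 15 3 11 17 8 12)(7 10)| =14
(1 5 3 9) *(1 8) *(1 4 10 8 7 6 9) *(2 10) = (1 5 3)(2 10 8 4)(6 9 7) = [0, 5, 10, 1, 2, 3, 9, 6, 4, 7, 8]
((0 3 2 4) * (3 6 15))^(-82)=((0 6 15 3 2 4))^(-82)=(0 15 2)(3 4 6)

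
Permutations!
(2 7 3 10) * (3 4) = (2 7 4 3 10) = [0, 1, 7, 10, 3, 5, 6, 4, 8, 9, 2]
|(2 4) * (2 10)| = |(2 4 10)| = 3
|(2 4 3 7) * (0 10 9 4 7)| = 10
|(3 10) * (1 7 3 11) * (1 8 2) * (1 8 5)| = |(1 7 3 10 11 5)(2 8)| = 6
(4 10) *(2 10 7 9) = (2 10 4 7 9) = [0, 1, 10, 3, 7, 5, 6, 9, 8, 2, 4]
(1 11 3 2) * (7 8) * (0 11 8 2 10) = [11, 8, 1, 10, 4, 5, 6, 2, 7, 9, 0, 3] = (0 11 3 10)(1 8 7 2)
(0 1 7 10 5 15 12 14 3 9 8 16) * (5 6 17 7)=(0 1 5 15 12 14 3 9 8 16)(6 17 7 10)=[1, 5, 2, 9, 4, 15, 17, 10, 16, 8, 6, 11, 14, 13, 3, 12, 0, 7]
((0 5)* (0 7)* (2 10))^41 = ((0 5 7)(2 10))^41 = (0 7 5)(2 10)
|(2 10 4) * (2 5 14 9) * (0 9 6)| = 8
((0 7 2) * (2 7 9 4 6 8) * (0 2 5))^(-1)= ((0 9 4 6 8 5))^(-1)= (0 5 8 6 4 9)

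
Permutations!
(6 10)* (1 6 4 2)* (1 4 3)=(1 6 10 3)(2 4)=[0, 6, 4, 1, 2, 5, 10, 7, 8, 9, 3]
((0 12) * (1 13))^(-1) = (0 12)(1 13)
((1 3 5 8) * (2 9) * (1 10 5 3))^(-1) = ((2 9)(5 8 10))^(-1) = (2 9)(5 10 8)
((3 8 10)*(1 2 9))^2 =(1 9 2)(3 10 8)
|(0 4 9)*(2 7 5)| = 3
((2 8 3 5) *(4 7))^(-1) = ((2 8 3 5)(4 7))^(-1) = (2 5 3 8)(4 7)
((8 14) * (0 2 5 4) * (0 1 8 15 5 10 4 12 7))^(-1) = ((0 2 10 4 1 8 14 15 5 12 7))^(-1) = (0 7 12 5 15 14 8 1 4 10 2)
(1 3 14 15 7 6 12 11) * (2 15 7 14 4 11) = [0, 3, 15, 4, 11, 5, 12, 6, 8, 9, 10, 1, 2, 13, 7, 14] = (1 3 4 11)(2 15 14 7 6 12)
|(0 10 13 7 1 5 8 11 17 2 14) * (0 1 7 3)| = 28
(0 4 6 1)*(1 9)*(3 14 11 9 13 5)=(0 4 6 13 5 3 14 11 9 1)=[4, 0, 2, 14, 6, 3, 13, 7, 8, 1, 10, 9, 12, 5, 11]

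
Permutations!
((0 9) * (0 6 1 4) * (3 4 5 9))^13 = (0 3 4)(1 5 9 6)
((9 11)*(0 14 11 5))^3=(0 9 14 5 11)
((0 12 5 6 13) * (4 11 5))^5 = ((0 12 4 11 5 6 13))^5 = (0 6 11 12 13 5 4)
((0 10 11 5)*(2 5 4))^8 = ((0 10 11 4 2 5))^8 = (0 11 2)(4 5 10)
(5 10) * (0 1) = [1, 0, 2, 3, 4, 10, 6, 7, 8, 9, 5] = (0 1)(5 10)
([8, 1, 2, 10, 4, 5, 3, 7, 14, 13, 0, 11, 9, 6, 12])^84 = [12, 1, 2, 8, 4, 5, 0, 7, 9, 3, 14, 11, 6, 10, 13]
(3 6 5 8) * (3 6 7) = (3 7)(5 8 6) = [0, 1, 2, 7, 4, 8, 5, 3, 6]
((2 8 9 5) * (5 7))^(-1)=(2 5 7 9 8)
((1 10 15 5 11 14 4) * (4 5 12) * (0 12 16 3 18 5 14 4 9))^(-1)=(0 9 12)(1 4 11 5 18 3 16 15 10)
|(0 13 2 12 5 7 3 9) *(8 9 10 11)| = 11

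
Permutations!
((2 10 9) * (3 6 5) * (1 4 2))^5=((1 4 2 10 9)(3 6 5))^5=(10)(3 5 6)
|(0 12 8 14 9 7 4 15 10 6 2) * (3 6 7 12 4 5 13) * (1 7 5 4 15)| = 24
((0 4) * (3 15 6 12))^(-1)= (0 4)(3 12 6 15)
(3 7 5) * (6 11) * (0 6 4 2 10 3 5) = [6, 1, 10, 7, 2, 5, 11, 0, 8, 9, 3, 4] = (0 6 11 4 2 10 3 7)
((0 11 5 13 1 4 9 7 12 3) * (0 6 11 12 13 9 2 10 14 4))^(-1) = (0 1 13 7 9 5 11 6 3 12)(2 4 14 10)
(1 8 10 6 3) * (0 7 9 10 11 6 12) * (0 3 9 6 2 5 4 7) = (1 8 11 2 5 4 7 6 9 10 12 3) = [0, 8, 5, 1, 7, 4, 9, 6, 11, 10, 12, 2, 3]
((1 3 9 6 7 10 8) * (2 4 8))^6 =((1 3 9 6 7 10 2 4 8))^6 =(1 2 6)(3 4 7)(8 10 9)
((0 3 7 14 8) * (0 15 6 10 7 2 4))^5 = ((0 3 2 4)(6 10 7 14 8 15))^5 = (0 3 2 4)(6 15 8 14 7 10)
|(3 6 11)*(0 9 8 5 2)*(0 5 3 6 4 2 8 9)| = |(2 5 8 3 4)(6 11)| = 10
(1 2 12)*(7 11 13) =(1 2 12)(7 11 13) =[0, 2, 12, 3, 4, 5, 6, 11, 8, 9, 10, 13, 1, 7]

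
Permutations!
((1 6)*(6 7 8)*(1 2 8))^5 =((1 7)(2 8 6))^5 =(1 7)(2 6 8)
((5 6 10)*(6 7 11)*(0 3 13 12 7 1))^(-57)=(0 12 6 1 13 11 5 3 7 10)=((0 3 13 12 7 11 6 10 5 1))^(-57)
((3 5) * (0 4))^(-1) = (0 4)(3 5)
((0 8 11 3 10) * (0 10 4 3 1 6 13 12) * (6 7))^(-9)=((0 8 11 1 7 6 13 12)(3 4))^(-9)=(0 12 13 6 7 1 11 8)(3 4)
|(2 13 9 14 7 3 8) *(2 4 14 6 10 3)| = |(2 13 9 6 10 3 8 4 14 7)| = 10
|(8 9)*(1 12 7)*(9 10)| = 3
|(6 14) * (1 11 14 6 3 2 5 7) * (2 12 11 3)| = 8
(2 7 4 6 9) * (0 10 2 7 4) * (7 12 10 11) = [11, 1, 4, 3, 6, 5, 9, 0, 8, 12, 2, 7, 10] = (0 11 7)(2 4 6 9 12 10)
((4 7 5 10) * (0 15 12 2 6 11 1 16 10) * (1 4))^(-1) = (0 5 7 4 11 6 2 12 15)(1 10 16)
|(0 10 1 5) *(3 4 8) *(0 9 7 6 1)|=30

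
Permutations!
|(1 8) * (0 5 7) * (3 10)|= 6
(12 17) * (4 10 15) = (4 10 15)(12 17) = [0, 1, 2, 3, 10, 5, 6, 7, 8, 9, 15, 11, 17, 13, 14, 4, 16, 12]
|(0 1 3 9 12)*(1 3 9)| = |(0 3 1 9 12)| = 5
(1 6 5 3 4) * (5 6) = (6)(1 5 3 4) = [0, 5, 2, 4, 1, 3, 6]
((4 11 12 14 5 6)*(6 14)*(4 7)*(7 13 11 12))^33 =((4 12 6 13 11 7)(5 14))^33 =(4 13)(5 14)(6 7)(11 12)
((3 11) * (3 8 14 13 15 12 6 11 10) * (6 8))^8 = (8 15 14 12 13)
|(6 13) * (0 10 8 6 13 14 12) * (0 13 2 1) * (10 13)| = 20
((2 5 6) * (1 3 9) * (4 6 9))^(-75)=(1 4 2 9 3 6 5)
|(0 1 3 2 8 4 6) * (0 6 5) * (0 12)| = 8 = |(0 1 3 2 8 4 5 12)|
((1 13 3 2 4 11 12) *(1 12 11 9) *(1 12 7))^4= (1 4)(2 7)(3 12)(9 13)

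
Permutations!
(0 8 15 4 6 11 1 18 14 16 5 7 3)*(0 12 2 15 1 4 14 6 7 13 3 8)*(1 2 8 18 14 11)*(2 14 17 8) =(1 17 8 14 16 5 13 3 12 2 15 11 4 7 18 6) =[0, 17, 15, 12, 7, 13, 1, 18, 14, 9, 10, 4, 2, 3, 16, 11, 5, 8, 6]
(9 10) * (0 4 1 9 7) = (0 4 1 9 10 7) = [4, 9, 2, 3, 1, 5, 6, 0, 8, 10, 7]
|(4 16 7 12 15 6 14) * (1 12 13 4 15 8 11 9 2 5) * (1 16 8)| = |(1 12)(2 5 16 7 13 4 8 11 9)(6 14 15)| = 18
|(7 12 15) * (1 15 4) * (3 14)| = 10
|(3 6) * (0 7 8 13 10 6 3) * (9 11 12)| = 6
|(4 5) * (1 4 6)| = |(1 4 5 6)| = 4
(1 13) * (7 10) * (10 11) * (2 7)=(1 13)(2 7 11 10)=[0, 13, 7, 3, 4, 5, 6, 11, 8, 9, 2, 10, 12, 1]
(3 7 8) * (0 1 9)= (0 1 9)(3 7 8)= [1, 9, 2, 7, 4, 5, 6, 8, 3, 0]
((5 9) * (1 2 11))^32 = (1 11 2) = ((1 2 11)(5 9))^32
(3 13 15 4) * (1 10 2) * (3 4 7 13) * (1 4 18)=(1 10 2 4 18)(7 13 15)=[0, 10, 4, 3, 18, 5, 6, 13, 8, 9, 2, 11, 12, 15, 14, 7, 16, 17, 1]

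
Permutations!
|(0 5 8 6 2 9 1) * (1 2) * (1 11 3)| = 14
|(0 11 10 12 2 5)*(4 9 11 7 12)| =|(0 7 12 2 5)(4 9 11 10)| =20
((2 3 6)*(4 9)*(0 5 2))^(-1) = ((0 5 2 3 6)(4 9))^(-1) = (0 6 3 2 5)(4 9)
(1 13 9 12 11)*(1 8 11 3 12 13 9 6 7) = (1 9 13 6 7)(3 12)(8 11) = [0, 9, 2, 12, 4, 5, 7, 1, 11, 13, 10, 8, 3, 6]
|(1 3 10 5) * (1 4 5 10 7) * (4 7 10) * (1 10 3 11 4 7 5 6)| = 4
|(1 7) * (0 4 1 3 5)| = |(0 4 1 7 3 5)| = 6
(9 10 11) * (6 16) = (6 16)(9 10 11) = [0, 1, 2, 3, 4, 5, 16, 7, 8, 10, 11, 9, 12, 13, 14, 15, 6]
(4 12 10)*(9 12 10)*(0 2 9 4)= (0 2 9 12 4 10)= [2, 1, 9, 3, 10, 5, 6, 7, 8, 12, 0, 11, 4]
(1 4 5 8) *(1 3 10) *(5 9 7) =[0, 4, 2, 10, 9, 8, 6, 5, 3, 7, 1] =(1 4 9 7 5 8 3 10)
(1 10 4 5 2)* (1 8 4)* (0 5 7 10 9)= [5, 9, 8, 3, 7, 2, 6, 10, 4, 0, 1]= (0 5 2 8 4 7 10 1 9)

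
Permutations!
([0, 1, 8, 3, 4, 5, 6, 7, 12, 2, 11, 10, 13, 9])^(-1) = (2 9 13 12 8)(10 11)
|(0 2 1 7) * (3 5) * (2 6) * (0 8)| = 6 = |(0 6 2 1 7 8)(3 5)|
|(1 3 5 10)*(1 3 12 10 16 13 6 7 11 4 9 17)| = 13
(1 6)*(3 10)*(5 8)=(1 6)(3 10)(5 8)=[0, 6, 2, 10, 4, 8, 1, 7, 5, 9, 3]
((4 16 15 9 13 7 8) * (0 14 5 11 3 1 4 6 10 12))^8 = (0 15)(1 6)(3 8)(4 10)(5 13)(7 11)(9 14)(12 16)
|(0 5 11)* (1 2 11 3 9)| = 7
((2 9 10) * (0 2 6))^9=((0 2 9 10 6))^9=(0 6 10 9 2)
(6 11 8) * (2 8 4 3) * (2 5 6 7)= (2 8 7)(3 5 6 11 4)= [0, 1, 8, 5, 3, 6, 11, 2, 7, 9, 10, 4]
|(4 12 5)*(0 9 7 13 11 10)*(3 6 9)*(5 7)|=|(0 3 6 9 5 4 12 7 13 11 10)|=11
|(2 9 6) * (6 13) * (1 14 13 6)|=3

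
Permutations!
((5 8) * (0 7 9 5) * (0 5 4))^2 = ((0 7 9 4)(5 8))^2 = (0 9)(4 7)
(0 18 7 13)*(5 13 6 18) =(0 5 13)(6 18 7) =[5, 1, 2, 3, 4, 13, 18, 6, 8, 9, 10, 11, 12, 0, 14, 15, 16, 17, 7]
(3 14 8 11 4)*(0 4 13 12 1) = (0 4 3 14 8 11 13 12 1) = [4, 0, 2, 14, 3, 5, 6, 7, 11, 9, 10, 13, 1, 12, 8]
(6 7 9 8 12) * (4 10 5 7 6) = (4 10 5 7 9 8 12) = [0, 1, 2, 3, 10, 7, 6, 9, 12, 8, 5, 11, 4]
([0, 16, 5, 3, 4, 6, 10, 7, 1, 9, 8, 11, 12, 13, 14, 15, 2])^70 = (16)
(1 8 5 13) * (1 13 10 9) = (13)(1 8 5 10 9) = [0, 8, 2, 3, 4, 10, 6, 7, 5, 1, 9, 11, 12, 13]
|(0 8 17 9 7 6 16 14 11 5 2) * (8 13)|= |(0 13 8 17 9 7 6 16 14 11 5 2)|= 12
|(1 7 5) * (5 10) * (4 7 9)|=|(1 9 4 7 10 5)|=6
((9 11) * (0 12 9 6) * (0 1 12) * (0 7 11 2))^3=(0 6 9 7 1 2 11 12)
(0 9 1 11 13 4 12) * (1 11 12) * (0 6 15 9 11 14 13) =[11, 12, 2, 3, 1, 5, 15, 7, 8, 14, 10, 0, 6, 4, 13, 9] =(0 11)(1 12 6 15 9 14 13 4)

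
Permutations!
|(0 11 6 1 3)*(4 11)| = 6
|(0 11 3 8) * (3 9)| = 5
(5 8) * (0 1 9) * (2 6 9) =[1, 2, 6, 3, 4, 8, 9, 7, 5, 0] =(0 1 2 6 9)(5 8)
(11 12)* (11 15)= (11 12 15)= [0, 1, 2, 3, 4, 5, 6, 7, 8, 9, 10, 12, 15, 13, 14, 11]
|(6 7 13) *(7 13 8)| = |(6 13)(7 8)| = 2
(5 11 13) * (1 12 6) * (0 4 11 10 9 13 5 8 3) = (0 4 11 5 10 9 13 8 3)(1 12 6) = [4, 12, 2, 0, 11, 10, 1, 7, 3, 13, 9, 5, 6, 8]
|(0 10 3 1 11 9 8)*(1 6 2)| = 9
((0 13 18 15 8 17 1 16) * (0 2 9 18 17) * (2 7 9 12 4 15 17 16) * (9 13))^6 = ((0 9 18 17 1 2 12 4 15 8)(7 13 16))^6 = (0 12 18 15 1)(2 9 4 17 8)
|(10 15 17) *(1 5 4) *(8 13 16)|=|(1 5 4)(8 13 16)(10 15 17)|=3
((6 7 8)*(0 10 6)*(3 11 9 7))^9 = ((0 10 6 3 11 9 7 8))^9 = (0 10 6 3 11 9 7 8)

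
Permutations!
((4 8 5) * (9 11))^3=((4 8 5)(9 11))^3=(9 11)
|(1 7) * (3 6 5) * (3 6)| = |(1 7)(5 6)| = 2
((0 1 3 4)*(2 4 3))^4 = (4)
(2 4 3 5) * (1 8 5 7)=(1 8 5 2 4 3 7)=[0, 8, 4, 7, 3, 2, 6, 1, 5]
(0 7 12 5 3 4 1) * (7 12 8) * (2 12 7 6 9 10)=(0 7 8 6 9 10 2 12 5 3 4 1)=[7, 0, 12, 4, 1, 3, 9, 8, 6, 10, 2, 11, 5]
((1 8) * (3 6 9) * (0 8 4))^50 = ((0 8 1 4)(3 6 9))^50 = (0 1)(3 9 6)(4 8)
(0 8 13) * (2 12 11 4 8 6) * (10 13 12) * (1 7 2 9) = [6, 7, 10, 3, 8, 5, 9, 2, 12, 1, 13, 4, 11, 0] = (0 6 9 1 7 2 10 13)(4 8 12 11)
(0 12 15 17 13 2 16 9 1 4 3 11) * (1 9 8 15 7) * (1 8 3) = (0 12 7 8 15 17 13 2 16 3 11)(1 4) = [12, 4, 16, 11, 1, 5, 6, 8, 15, 9, 10, 0, 7, 2, 14, 17, 3, 13]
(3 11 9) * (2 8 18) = (2 8 18)(3 11 9) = [0, 1, 8, 11, 4, 5, 6, 7, 18, 3, 10, 9, 12, 13, 14, 15, 16, 17, 2]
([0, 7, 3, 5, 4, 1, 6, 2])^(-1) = [0, 5, 7, 2, 4, 3, 6, 1]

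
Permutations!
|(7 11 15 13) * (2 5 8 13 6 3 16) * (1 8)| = 11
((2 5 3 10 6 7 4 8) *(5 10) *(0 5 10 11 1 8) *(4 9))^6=((0 5 3 10 6 7 9 4)(1 8 2 11))^6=(0 9 6 3)(1 2)(4 7 10 5)(8 11)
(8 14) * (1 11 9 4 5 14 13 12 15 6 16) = [0, 11, 2, 3, 5, 14, 16, 7, 13, 4, 10, 9, 15, 12, 8, 6, 1] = (1 11 9 4 5 14 8 13 12 15 6 16)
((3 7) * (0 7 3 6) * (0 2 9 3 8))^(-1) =(0 8 3 9 2 6 7)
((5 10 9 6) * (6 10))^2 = (10) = ((5 6)(9 10))^2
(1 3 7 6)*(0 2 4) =(0 2 4)(1 3 7 6) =[2, 3, 4, 7, 0, 5, 1, 6]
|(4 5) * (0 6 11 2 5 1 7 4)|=15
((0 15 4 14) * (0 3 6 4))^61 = ((0 15)(3 6 4 14))^61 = (0 15)(3 6 4 14)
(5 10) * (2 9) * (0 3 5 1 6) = [3, 6, 9, 5, 4, 10, 0, 7, 8, 2, 1] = (0 3 5 10 1 6)(2 9)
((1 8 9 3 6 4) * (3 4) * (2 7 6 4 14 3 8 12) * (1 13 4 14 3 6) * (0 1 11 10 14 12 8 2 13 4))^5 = (0 12 9 1 13 3 8)(2 6 14 10 11 7)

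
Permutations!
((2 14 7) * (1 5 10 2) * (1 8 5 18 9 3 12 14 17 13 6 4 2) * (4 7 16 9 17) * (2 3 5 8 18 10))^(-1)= ((1 10)(2 4 3 12 14 16 9 5)(6 7 18 17 13))^(-1)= (1 10)(2 5 9 16 14 12 3 4)(6 13 17 18 7)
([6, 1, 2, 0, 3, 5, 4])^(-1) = [3, 1, 2, 4, 6, 5, 0]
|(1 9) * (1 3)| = 3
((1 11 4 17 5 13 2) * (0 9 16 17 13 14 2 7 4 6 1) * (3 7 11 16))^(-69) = (0 9 3 7 4 13 11 6 1 16 17 5 14 2)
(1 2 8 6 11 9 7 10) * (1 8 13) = (1 2 13)(6 11 9 7 10 8) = [0, 2, 13, 3, 4, 5, 11, 10, 6, 7, 8, 9, 12, 1]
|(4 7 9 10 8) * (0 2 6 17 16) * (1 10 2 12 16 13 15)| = |(0 12 16)(1 10 8 4 7 9 2 6 17 13 15)| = 33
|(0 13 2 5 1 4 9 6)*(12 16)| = 8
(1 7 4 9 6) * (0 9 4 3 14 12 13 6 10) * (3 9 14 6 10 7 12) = (0 14 3 6 1 12 13 10)(7 9) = [14, 12, 2, 6, 4, 5, 1, 9, 8, 7, 0, 11, 13, 10, 3]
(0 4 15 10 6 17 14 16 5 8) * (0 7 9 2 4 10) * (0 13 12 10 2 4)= (0 2)(4 15 13 12 10 6 17 14 16 5 8 7 9)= [2, 1, 0, 3, 15, 8, 17, 9, 7, 4, 6, 11, 10, 12, 16, 13, 5, 14]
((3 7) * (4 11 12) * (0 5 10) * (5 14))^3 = (0 10 5 14)(3 7)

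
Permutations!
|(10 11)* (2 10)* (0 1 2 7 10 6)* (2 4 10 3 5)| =10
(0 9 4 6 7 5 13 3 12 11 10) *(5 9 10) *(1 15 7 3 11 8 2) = (0 10)(1 15 7 9 4 6 3 12 8 2)(5 13 11) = [10, 15, 1, 12, 6, 13, 3, 9, 2, 4, 0, 5, 8, 11, 14, 7]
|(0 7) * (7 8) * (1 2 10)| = 3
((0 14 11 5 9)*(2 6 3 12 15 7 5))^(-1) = (0 9 5 7 15 12 3 6 2 11 14)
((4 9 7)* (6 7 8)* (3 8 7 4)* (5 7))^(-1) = (3 7 5 9 4 6 8)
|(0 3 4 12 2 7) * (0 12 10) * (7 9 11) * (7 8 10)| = 10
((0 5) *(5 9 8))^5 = (0 9 8 5)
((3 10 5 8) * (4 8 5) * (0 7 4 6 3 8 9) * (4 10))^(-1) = ((0 7 10 6 3 4 9))^(-1) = (0 9 4 3 6 10 7)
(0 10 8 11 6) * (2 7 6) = (0 10 8 11 2 7 6) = [10, 1, 7, 3, 4, 5, 0, 6, 11, 9, 8, 2]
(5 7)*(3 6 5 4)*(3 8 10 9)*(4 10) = [0, 1, 2, 6, 8, 7, 5, 10, 4, 3, 9] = (3 6 5 7 10 9)(4 8)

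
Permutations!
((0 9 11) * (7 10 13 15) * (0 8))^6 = (0 11)(7 13)(8 9)(10 15)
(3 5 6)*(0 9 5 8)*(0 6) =(0 9 5)(3 8 6) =[9, 1, 2, 8, 4, 0, 3, 7, 6, 5]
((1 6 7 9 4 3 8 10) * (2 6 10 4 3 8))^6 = ((1 10)(2 6 7 9 3)(4 8))^6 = (10)(2 6 7 9 3)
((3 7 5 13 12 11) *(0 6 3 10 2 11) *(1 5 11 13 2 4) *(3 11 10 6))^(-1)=(0 12 13 2 5 1 4 10 7 3)(6 11)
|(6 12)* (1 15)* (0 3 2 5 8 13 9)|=14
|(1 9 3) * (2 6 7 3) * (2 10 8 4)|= |(1 9 10 8 4 2 6 7 3)|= 9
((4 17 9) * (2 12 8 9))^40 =((2 12 8 9 4 17))^40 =(2 4 8)(9 12 17)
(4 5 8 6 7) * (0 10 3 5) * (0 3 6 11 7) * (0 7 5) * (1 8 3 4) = [10, 8, 2, 0, 4, 3, 7, 1, 11, 9, 6, 5] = (0 10 6 7 1 8 11 5 3)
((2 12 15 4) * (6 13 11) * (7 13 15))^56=((2 12 7 13 11 6 15 4))^56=(15)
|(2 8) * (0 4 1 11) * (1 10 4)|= 6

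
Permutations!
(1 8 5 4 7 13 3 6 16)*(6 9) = (1 8 5 4 7 13 3 9 6 16) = [0, 8, 2, 9, 7, 4, 16, 13, 5, 6, 10, 11, 12, 3, 14, 15, 1]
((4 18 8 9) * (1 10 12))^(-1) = ((1 10 12)(4 18 8 9))^(-1) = (1 12 10)(4 9 8 18)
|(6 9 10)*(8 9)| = |(6 8 9 10)| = 4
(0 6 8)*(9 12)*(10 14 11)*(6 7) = (0 7 6 8)(9 12)(10 14 11) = [7, 1, 2, 3, 4, 5, 8, 6, 0, 12, 14, 10, 9, 13, 11]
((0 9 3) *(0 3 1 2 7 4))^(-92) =(0 7 1)(2 9 4)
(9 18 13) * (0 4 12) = [4, 1, 2, 3, 12, 5, 6, 7, 8, 18, 10, 11, 0, 9, 14, 15, 16, 17, 13] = (0 4 12)(9 18 13)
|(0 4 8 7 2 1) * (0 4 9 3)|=|(0 9 3)(1 4 8 7 2)|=15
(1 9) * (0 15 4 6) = (0 15 4 6)(1 9) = [15, 9, 2, 3, 6, 5, 0, 7, 8, 1, 10, 11, 12, 13, 14, 4]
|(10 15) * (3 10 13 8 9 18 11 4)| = |(3 10 15 13 8 9 18 11 4)| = 9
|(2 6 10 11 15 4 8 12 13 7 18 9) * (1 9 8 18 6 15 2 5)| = 33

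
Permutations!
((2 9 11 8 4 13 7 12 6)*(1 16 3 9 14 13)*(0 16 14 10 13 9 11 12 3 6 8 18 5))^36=((0 16 6 2 10 13 7 3 11 18 5)(1 14 9 12 8 4))^36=(0 2 7 18 16 10 3 5 6 13 11)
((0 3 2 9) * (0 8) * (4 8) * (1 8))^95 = (0 4 3 1 2 8 9)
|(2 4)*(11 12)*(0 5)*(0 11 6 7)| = |(0 5 11 12 6 7)(2 4)| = 6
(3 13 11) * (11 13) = (13)(3 11) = [0, 1, 2, 11, 4, 5, 6, 7, 8, 9, 10, 3, 12, 13]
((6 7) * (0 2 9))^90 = (9) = ((0 2 9)(6 7))^90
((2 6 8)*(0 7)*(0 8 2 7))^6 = ((2 6)(7 8))^6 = (8)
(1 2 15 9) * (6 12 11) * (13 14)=(1 2 15 9)(6 12 11)(13 14)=[0, 2, 15, 3, 4, 5, 12, 7, 8, 1, 10, 6, 11, 14, 13, 9]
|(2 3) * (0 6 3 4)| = |(0 6 3 2 4)| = 5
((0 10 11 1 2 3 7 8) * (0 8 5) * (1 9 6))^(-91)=(0 5 7 3 2 1 6 9 11 10)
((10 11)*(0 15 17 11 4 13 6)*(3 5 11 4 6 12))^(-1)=((0 15 17 4 13 12 3 5 11 10 6))^(-1)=(0 6 10 11 5 3 12 13 4 17 15)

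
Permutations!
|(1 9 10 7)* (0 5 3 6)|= 4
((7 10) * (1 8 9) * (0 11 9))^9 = (0 8 1 9 11)(7 10)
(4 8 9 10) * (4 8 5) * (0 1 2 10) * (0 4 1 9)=[9, 2, 10, 3, 5, 1, 6, 7, 0, 4, 8]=(0 9 4 5 1 2 10 8)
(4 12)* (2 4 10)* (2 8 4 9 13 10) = (2 9 13 10 8 4 12) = [0, 1, 9, 3, 12, 5, 6, 7, 4, 13, 8, 11, 2, 10]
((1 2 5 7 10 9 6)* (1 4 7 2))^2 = ((2 5)(4 7 10 9 6))^2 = (4 10 6 7 9)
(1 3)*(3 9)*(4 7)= (1 9 3)(4 7)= [0, 9, 2, 1, 7, 5, 6, 4, 8, 3]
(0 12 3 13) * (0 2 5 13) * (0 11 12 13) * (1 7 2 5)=(0 13 5)(1 7 2)(3 11 12)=[13, 7, 1, 11, 4, 0, 6, 2, 8, 9, 10, 12, 3, 5]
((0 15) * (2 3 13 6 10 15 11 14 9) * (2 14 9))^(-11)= ((0 11 9 14 2 3 13 6 10 15))^(-11)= (0 15 10 6 13 3 2 14 9 11)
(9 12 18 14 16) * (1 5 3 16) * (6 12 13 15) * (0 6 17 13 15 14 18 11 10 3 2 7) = [6, 5, 7, 16, 4, 2, 12, 0, 8, 15, 3, 10, 11, 14, 1, 17, 9, 13, 18] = (18)(0 6 12 11 10 3 16 9 15 17 13 14 1 5 2 7)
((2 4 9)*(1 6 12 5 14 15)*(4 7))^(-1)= (1 15 14 5 12 6)(2 9 4 7)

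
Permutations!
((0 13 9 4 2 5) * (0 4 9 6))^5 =((0 13 6)(2 5 4))^5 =(0 6 13)(2 4 5)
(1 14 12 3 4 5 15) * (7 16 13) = (1 14 12 3 4 5 15)(7 16 13) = [0, 14, 2, 4, 5, 15, 6, 16, 8, 9, 10, 11, 3, 7, 12, 1, 13]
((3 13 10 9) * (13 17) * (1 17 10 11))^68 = ((1 17 13 11)(3 10 9))^68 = (17)(3 9 10)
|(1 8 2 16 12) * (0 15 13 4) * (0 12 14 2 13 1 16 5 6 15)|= 11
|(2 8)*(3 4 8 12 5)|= |(2 12 5 3 4 8)|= 6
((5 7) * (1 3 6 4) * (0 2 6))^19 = ((0 2 6 4 1 3)(5 7))^19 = (0 2 6 4 1 3)(5 7)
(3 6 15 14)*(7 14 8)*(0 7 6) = (0 7 14 3)(6 15 8) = [7, 1, 2, 0, 4, 5, 15, 14, 6, 9, 10, 11, 12, 13, 3, 8]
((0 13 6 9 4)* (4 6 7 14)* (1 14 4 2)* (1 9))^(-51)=((0 13 7 4)(1 14 2 9 6))^(-51)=(0 13 7 4)(1 6 9 2 14)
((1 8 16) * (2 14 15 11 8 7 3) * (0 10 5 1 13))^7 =(0 14 10 15 5 11 1 8 7 16 3 13 2)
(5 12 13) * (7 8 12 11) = [0, 1, 2, 3, 4, 11, 6, 8, 12, 9, 10, 7, 13, 5] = (5 11 7 8 12 13)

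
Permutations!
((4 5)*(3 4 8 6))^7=((3 4 5 8 6))^7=(3 5 6 4 8)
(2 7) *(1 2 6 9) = [0, 2, 7, 3, 4, 5, 9, 6, 8, 1] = (1 2 7 6 9)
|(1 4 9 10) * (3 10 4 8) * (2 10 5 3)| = |(1 8 2 10)(3 5)(4 9)| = 4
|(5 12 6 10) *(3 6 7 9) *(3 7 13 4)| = |(3 6 10 5 12 13 4)(7 9)| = 14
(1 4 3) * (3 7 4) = (1 3)(4 7) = [0, 3, 2, 1, 7, 5, 6, 4]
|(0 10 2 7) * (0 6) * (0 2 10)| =3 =|(10)(2 7 6)|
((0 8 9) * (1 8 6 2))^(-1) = (0 9 8 1 2 6)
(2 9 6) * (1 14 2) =(1 14 2 9 6) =[0, 14, 9, 3, 4, 5, 1, 7, 8, 6, 10, 11, 12, 13, 2]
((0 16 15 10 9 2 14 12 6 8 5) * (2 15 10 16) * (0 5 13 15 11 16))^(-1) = ((0 2 14 12 6 8 13 15)(9 11 16 10))^(-1) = (0 15 13 8 6 12 14 2)(9 10 16 11)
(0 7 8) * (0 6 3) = (0 7 8 6 3) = [7, 1, 2, 0, 4, 5, 3, 8, 6]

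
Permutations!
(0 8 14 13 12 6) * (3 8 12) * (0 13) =(0 12 6 13 3 8 14) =[12, 1, 2, 8, 4, 5, 13, 7, 14, 9, 10, 11, 6, 3, 0]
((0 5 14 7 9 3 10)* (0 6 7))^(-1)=((0 5 14)(3 10 6 7 9))^(-1)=(0 14 5)(3 9 7 6 10)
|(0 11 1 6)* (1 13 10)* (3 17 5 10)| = 9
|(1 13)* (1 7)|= 3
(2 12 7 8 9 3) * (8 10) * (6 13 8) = [0, 1, 12, 2, 4, 5, 13, 10, 9, 3, 6, 11, 7, 8] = (2 12 7 10 6 13 8 9 3)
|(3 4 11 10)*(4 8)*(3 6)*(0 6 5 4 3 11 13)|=14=|(0 6 11 10 5 4 13)(3 8)|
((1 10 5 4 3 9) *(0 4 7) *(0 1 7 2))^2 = (0 3 7 10 2 4 9 1 5)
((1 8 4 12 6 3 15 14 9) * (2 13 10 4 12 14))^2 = (1 12 3 2 10 14)(4 9 8 6 15 13)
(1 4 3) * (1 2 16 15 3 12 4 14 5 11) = [0, 14, 16, 2, 12, 11, 6, 7, 8, 9, 10, 1, 4, 13, 5, 3, 15] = (1 14 5 11)(2 16 15 3)(4 12)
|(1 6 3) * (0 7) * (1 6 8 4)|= 6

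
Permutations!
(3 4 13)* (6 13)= (3 4 6 13)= [0, 1, 2, 4, 6, 5, 13, 7, 8, 9, 10, 11, 12, 3]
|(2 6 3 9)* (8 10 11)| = 12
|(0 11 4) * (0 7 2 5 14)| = 7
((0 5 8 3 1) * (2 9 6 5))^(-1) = (0 1 3 8 5 6 9 2)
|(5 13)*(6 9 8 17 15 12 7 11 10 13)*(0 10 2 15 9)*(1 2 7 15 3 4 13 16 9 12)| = 30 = |(0 10 16 9 8 17 12 15 1 2 3 4 13 5 6)(7 11)|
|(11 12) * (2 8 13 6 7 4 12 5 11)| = 14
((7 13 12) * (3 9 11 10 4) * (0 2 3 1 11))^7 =(0 9 3 2)(1 4 10 11)(7 13 12)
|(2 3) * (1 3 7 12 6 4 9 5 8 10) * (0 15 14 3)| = 14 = |(0 15 14 3 2 7 12 6 4 9 5 8 10 1)|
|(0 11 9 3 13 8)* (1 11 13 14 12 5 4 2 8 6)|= |(0 13 6 1 11 9 3 14 12 5 4 2 8)|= 13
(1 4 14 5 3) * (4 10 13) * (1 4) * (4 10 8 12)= (1 8 12 4 14 5 3 10 13)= [0, 8, 2, 10, 14, 3, 6, 7, 12, 9, 13, 11, 4, 1, 5]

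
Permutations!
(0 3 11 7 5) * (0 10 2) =[3, 1, 0, 11, 4, 10, 6, 5, 8, 9, 2, 7] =(0 3 11 7 5 10 2)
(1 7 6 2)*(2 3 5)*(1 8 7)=(2 8 7 6 3 5)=[0, 1, 8, 5, 4, 2, 3, 6, 7]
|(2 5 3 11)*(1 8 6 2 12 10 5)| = |(1 8 6 2)(3 11 12 10 5)| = 20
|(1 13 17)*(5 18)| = |(1 13 17)(5 18)| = 6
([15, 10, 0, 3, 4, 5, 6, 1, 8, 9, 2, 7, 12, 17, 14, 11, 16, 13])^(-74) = [7, 0, 11, 3, 4, 5, 6, 2, 8, 9, 15, 10, 12, 13, 14, 1, 16, 17]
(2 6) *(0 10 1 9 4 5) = (0 10 1 9 4 5)(2 6) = [10, 9, 6, 3, 5, 0, 2, 7, 8, 4, 1]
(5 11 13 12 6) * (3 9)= (3 9)(5 11 13 12 6)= [0, 1, 2, 9, 4, 11, 5, 7, 8, 3, 10, 13, 6, 12]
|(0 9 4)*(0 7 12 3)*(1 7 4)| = 6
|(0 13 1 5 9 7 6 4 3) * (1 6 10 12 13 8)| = |(0 8 1 5 9 7 10 12 13 6 4 3)| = 12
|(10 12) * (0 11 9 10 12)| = 4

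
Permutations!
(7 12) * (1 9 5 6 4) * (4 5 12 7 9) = (1 4)(5 6)(9 12) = [0, 4, 2, 3, 1, 6, 5, 7, 8, 12, 10, 11, 9]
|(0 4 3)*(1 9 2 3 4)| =|(0 1 9 2 3)| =5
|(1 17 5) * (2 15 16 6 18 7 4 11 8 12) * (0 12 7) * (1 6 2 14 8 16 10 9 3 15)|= 28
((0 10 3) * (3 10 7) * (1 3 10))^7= (0 10 3 7 1)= ((0 7 10 1 3))^7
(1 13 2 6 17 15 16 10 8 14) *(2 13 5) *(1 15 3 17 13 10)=(1 5 2 6 13 10 8 14 15 16)(3 17)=[0, 5, 6, 17, 4, 2, 13, 7, 14, 9, 8, 11, 12, 10, 15, 16, 1, 3]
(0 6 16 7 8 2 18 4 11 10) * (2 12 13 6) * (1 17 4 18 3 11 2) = (18)(0 1 17 4 2 3 11 10)(6 16 7 8 12 13) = [1, 17, 3, 11, 2, 5, 16, 8, 12, 9, 0, 10, 13, 6, 14, 15, 7, 4, 18]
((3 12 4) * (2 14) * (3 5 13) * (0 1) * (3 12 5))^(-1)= ((0 1)(2 14)(3 5 13 12 4))^(-1)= (0 1)(2 14)(3 4 12 13 5)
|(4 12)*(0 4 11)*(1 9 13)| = 12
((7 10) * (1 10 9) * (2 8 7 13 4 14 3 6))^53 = (1 7 2 3 4 10 9 8 6 14 13)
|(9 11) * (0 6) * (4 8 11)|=4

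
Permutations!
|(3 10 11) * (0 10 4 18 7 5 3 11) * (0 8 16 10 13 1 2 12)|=15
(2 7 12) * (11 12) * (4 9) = (2 7 11 12)(4 9) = [0, 1, 7, 3, 9, 5, 6, 11, 8, 4, 10, 12, 2]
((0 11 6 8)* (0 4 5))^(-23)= ((0 11 6 8 4 5))^(-23)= (0 11 6 8 4 5)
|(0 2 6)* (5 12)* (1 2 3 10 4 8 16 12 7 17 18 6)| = |(0 3 10 4 8 16 12 5 7 17 18 6)(1 2)| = 12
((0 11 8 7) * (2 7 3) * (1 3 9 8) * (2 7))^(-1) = (0 7 3 1 11)(8 9)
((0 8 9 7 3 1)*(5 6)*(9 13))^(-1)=((0 8 13 9 7 3 1)(5 6))^(-1)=(0 1 3 7 9 13 8)(5 6)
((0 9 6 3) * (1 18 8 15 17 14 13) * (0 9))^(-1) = (1 13 14 17 15 8 18)(3 6 9)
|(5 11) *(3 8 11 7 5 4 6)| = 10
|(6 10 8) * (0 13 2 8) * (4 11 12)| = 6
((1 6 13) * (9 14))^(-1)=(1 13 6)(9 14)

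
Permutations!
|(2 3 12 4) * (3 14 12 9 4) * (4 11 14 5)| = |(2 5 4)(3 9 11 14 12)| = 15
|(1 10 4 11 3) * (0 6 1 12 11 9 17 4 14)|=15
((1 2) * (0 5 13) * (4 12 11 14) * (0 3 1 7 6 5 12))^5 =(14)(1 13 6 2 3 5 7)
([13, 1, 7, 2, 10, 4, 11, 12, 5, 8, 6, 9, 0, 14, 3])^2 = (0 14 2 12 13 3 7)(4 6 9 5 10 11 8)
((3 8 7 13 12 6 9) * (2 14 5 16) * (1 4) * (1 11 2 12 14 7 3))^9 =(1 12 14 2)(3 8)(4 6 5 7)(9 16 13 11)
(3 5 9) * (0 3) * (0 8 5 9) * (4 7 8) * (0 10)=(0 3 9 4 7 8 5 10)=[3, 1, 2, 9, 7, 10, 6, 8, 5, 4, 0]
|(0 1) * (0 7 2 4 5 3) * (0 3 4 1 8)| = 6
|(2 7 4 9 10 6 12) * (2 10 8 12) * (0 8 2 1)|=|(0 8 12 10 6 1)(2 7 4 9)|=12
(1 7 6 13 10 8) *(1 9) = [0, 7, 2, 3, 4, 5, 13, 6, 9, 1, 8, 11, 12, 10] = (1 7 6 13 10 8 9)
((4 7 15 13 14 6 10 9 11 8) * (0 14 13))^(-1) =((0 14 6 10 9 11 8 4 7 15))^(-1) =(0 15 7 4 8 11 9 10 6 14)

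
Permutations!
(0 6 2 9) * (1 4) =[6, 4, 9, 3, 1, 5, 2, 7, 8, 0] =(0 6 2 9)(1 4)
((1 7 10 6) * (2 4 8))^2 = (1 10)(2 8 4)(6 7)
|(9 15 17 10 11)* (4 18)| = 10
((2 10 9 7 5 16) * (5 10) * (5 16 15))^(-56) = ((2 16)(5 15)(7 10 9))^(-56) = (16)(7 10 9)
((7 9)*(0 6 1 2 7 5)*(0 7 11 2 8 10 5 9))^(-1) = (0 7 5 10 8 1 6)(2 11)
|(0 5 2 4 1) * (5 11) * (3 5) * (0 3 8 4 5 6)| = |(0 11 8 4 1 3 6)(2 5)| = 14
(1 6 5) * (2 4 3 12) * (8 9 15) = (1 6 5)(2 4 3 12)(8 9 15) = [0, 6, 4, 12, 3, 1, 5, 7, 9, 15, 10, 11, 2, 13, 14, 8]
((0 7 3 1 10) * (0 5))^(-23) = (0 7 3 1 10 5)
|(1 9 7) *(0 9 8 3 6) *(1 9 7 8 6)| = |(0 7 9 8 3 1 6)| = 7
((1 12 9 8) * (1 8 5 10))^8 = ((1 12 9 5 10))^8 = (1 5 12 10 9)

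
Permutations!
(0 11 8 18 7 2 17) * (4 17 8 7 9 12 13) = (0 11 7 2 8 18 9 12 13 4 17) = [11, 1, 8, 3, 17, 5, 6, 2, 18, 12, 10, 7, 13, 4, 14, 15, 16, 0, 9]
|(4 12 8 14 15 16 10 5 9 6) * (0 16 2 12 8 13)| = |(0 16 10 5 9 6 4 8 14 15 2 12 13)| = 13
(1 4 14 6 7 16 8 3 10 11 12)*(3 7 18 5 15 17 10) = (1 4 14 6 18 5 15 17 10 11 12)(7 16 8) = [0, 4, 2, 3, 14, 15, 18, 16, 7, 9, 11, 12, 1, 13, 6, 17, 8, 10, 5]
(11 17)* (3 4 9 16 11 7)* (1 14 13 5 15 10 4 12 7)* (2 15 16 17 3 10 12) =(1 14 13 5 16 11 3 2 15 12 7 10 4 9 17) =[0, 14, 15, 2, 9, 16, 6, 10, 8, 17, 4, 3, 7, 5, 13, 12, 11, 1]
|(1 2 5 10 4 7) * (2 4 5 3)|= 6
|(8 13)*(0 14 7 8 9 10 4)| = 8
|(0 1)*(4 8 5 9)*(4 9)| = 6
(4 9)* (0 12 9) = (0 12 9 4) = [12, 1, 2, 3, 0, 5, 6, 7, 8, 4, 10, 11, 9]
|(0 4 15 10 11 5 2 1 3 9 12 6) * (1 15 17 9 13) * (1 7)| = |(0 4 17 9 12 6)(1 3 13 7)(2 15 10 11 5)| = 60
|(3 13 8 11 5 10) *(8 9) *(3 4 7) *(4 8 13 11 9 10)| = 20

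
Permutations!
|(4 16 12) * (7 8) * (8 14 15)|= |(4 16 12)(7 14 15 8)|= 12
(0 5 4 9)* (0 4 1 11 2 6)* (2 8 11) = (0 5 1 2 6)(4 9)(8 11) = [5, 2, 6, 3, 9, 1, 0, 7, 11, 4, 10, 8]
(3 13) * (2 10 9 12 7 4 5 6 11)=(2 10 9 12 7 4 5 6 11)(3 13)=[0, 1, 10, 13, 5, 6, 11, 4, 8, 12, 9, 2, 7, 3]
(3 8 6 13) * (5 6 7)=(3 8 7 5 6 13)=[0, 1, 2, 8, 4, 6, 13, 5, 7, 9, 10, 11, 12, 3]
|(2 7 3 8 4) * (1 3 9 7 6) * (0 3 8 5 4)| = 8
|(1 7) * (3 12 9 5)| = |(1 7)(3 12 9 5)| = 4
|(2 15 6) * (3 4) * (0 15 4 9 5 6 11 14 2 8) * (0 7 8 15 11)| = 10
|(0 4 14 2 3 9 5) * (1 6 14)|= 9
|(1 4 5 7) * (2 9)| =|(1 4 5 7)(2 9)| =4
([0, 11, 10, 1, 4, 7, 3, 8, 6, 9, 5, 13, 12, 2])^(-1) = [0, 3, 13, 6, 4, 10, 8, 5, 7, 9, 2, 1, 12, 11]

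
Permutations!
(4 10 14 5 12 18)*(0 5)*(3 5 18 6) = [18, 1, 2, 5, 10, 12, 3, 7, 8, 9, 14, 11, 6, 13, 0, 15, 16, 17, 4] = (0 18 4 10 14)(3 5 12 6)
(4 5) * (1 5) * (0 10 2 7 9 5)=(0 10 2 7 9 5 4 1)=[10, 0, 7, 3, 1, 4, 6, 9, 8, 5, 2]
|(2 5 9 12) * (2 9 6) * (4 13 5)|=10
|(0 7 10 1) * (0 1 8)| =4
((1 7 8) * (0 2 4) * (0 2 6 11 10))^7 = (0 10 11 6)(1 7 8)(2 4)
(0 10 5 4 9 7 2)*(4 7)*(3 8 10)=(0 3 8 10 5 7 2)(4 9)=[3, 1, 0, 8, 9, 7, 6, 2, 10, 4, 5]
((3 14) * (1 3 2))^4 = ((1 3 14 2))^4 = (14)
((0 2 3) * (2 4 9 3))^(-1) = (0 3 9 4)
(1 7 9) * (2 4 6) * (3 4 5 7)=[0, 3, 5, 4, 6, 7, 2, 9, 8, 1]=(1 3 4 6 2 5 7 9)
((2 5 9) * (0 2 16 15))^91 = ((0 2 5 9 16 15))^91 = (0 2 5 9 16 15)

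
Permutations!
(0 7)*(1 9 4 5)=(0 7)(1 9 4 5)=[7, 9, 2, 3, 5, 1, 6, 0, 8, 4]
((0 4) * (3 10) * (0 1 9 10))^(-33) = (0 9)(1 3)(4 10)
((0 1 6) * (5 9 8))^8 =(0 6 1)(5 8 9)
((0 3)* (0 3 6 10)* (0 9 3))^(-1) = ((0 6 10 9 3))^(-1) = (0 3 9 10 6)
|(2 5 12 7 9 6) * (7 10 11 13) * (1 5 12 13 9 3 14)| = |(1 5 13 7 3 14)(2 12 10 11 9 6)| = 6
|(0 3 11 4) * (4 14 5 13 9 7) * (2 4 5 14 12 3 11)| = |(14)(0 11 12 3 2 4)(5 13 9 7)| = 12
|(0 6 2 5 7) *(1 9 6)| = 7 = |(0 1 9 6 2 5 7)|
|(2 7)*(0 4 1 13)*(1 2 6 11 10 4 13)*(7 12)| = 14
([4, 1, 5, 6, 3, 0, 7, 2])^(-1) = (0 5 2 7 6 3 4)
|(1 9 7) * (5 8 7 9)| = |(9)(1 5 8 7)| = 4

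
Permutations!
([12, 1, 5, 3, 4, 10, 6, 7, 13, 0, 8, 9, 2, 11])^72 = (13)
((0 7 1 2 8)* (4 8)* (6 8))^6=(0 8 6 4 2 1 7)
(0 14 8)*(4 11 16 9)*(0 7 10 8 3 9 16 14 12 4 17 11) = [12, 1, 2, 9, 0, 5, 6, 10, 7, 17, 8, 14, 4, 13, 3, 15, 16, 11] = (0 12 4)(3 9 17 11 14)(7 10 8)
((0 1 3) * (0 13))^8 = (13)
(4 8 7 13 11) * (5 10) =(4 8 7 13 11)(5 10) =[0, 1, 2, 3, 8, 10, 6, 13, 7, 9, 5, 4, 12, 11]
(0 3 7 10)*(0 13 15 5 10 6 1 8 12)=(0 3 7 6 1 8 12)(5 10 13 15)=[3, 8, 2, 7, 4, 10, 1, 6, 12, 9, 13, 11, 0, 15, 14, 5]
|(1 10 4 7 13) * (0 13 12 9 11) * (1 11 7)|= |(0 13 11)(1 10 4)(7 12 9)|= 3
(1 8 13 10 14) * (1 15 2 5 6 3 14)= (1 8 13 10)(2 5 6 3 14 15)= [0, 8, 5, 14, 4, 6, 3, 7, 13, 9, 1, 11, 12, 10, 15, 2]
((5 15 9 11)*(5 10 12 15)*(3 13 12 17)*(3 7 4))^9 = (3 4 7 17 10 11 9 15 12 13)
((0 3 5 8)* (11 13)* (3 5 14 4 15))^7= (0 5 8)(3 15 4 14)(11 13)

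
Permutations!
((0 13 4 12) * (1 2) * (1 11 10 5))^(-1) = ((0 13 4 12)(1 2 11 10 5))^(-1) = (0 12 4 13)(1 5 10 11 2)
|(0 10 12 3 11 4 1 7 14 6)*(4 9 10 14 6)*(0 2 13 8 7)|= |(0 14 4 1)(2 13 8 7 6)(3 11 9 10 12)|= 20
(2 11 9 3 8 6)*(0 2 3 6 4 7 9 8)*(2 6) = (0 6 3)(2 11 8 4 7 9) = [6, 1, 11, 0, 7, 5, 3, 9, 4, 2, 10, 8]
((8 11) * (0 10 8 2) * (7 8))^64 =((0 10 7 8 11 2))^64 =(0 11 7)(2 8 10)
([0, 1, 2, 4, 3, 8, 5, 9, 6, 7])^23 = [0, 1, 2, 4, 3, 6, 8, 9, 5, 7]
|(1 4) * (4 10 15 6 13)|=6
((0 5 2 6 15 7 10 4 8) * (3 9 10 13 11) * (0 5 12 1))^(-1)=((0 12 1)(2 6 15 7 13 11 3 9 10 4 8 5))^(-1)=(0 1 12)(2 5 8 4 10 9 3 11 13 7 15 6)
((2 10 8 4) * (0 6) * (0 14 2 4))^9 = ((0 6 14 2 10 8))^9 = (0 2)(6 10)(8 14)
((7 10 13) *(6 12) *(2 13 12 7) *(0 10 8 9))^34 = ((0 10 12 6 7 8 9)(2 13))^34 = (13)(0 9 8 7 6 12 10)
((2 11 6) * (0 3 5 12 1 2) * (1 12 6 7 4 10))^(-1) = (12)(0 6 5 3)(1 10 4 7 11 2)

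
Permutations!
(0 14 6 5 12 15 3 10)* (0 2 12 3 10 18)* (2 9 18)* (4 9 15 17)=(0 14 6 5 3 2 12 17 4 9 18)(10 15)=[14, 1, 12, 2, 9, 3, 5, 7, 8, 18, 15, 11, 17, 13, 6, 10, 16, 4, 0]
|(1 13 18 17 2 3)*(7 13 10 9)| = |(1 10 9 7 13 18 17 2 3)| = 9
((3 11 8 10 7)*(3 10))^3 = (11)(7 10) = ((3 11 8)(7 10))^3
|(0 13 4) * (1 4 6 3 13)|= 3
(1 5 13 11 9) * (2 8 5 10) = (1 10 2 8 5 13 11 9) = [0, 10, 8, 3, 4, 13, 6, 7, 5, 1, 2, 9, 12, 11]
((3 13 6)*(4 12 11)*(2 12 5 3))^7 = (2 6 13 3 5 4 11 12)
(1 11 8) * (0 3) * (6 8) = (0 3)(1 11 6 8) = [3, 11, 2, 0, 4, 5, 8, 7, 1, 9, 10, 6]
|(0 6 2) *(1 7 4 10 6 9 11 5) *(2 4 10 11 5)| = 10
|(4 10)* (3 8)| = 2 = |(3 8)(4 10)|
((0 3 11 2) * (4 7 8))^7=((0 3 11 2)(4 7 8))^7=(0 2 11 3)(4 7 8)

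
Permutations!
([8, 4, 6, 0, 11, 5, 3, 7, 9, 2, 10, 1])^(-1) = (0 3 6 2 9 8)(1 11 4)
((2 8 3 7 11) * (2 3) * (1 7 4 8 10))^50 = ((1 7 11 3 4 8 2 10))^50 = (1 11 4 2)(3 8 10 7)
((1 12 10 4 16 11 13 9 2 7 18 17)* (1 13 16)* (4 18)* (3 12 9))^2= ((1 9 2 7 4)(3 12 10 18 17 13)(11 16))^2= (1 2 4 9 7)(3 10 17)(12 18 13)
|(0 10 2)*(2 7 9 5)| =6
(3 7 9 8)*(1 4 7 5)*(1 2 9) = (1 4 7)(2 9 8 3 5) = [0, 4, 9, 5, 7, 2, 6, 1, 3, 8]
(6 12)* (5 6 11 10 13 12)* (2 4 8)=(2 4 8)(5 6)(10 13 12 11)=[0, 1, 4, 3, 8, 6, 5, 7, 2, 9, 13, 10, 11, 12]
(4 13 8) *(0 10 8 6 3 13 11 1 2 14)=(0 10 8 4 11 1 2 14)(3 13 6)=[10, 2, 14, 13, 11, 5, 3, 7, 4, 9, 8, 1, 12, 6, 0]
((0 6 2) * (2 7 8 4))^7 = (0 6 7 8 4 2)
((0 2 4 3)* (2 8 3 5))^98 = (0 3 8)(2 5 4)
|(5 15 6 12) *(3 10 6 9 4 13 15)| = 20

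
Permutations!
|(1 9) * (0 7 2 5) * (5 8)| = |(0 7 2 8 5)(1 9)| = 10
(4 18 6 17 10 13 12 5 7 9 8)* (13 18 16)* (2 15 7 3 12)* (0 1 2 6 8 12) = (0 1 2 15 7 9 12 5 3)(4 16 13 6 17 10 18 8) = [1, 2, 15, 0, 16, 3, 17, 9, 4, 12, 18, 11, 5, 6, 14, 7, 13, 10, 8]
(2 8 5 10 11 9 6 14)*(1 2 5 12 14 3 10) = (1 2 8 12 14 5)(3 10 11 9 6) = [0, 2, 8, 10, 4, 1, 3, 7, 12, 6, 11, 9, 14, 13, 5]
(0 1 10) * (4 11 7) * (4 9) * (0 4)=(0 1 10 4 11 7 9)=[1, 10, 2, 3, 11, 5, 6, 9, 8, 0, 4, 7]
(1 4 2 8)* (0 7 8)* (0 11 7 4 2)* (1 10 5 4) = [1, 2, 11, 3, 0, 4, 6, 8, 10, 9, 5, 7] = (0 1 2 11 7 8 10 5 4)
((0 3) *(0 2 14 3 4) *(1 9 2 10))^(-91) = (0 4)(1 10 3 14 2 9)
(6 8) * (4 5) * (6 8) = (8)(4 5) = [0, 1, 2, 3, 5, 4, 6, 7, 8]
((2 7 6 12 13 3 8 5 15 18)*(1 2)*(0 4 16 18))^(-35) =((0 4 16 18 1 2 7 6 12 13 3 8 5 15))^(-35) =(0 6)(1 8)(2 5)(3 18)(4 12)(7 15)(13 16)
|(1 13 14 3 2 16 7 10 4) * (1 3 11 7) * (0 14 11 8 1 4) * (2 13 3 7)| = 12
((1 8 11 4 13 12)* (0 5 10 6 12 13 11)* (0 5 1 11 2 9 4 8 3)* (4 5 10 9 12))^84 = (13)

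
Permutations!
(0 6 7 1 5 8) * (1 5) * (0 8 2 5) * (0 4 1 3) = [6, 3, 5, 0, 1, 2, 7, 4, 8] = (8)(0 6 7 4 1 3)(2 5)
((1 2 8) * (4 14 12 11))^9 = ((1 2 8)(4 14 12 11))^9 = (4 14 12 11)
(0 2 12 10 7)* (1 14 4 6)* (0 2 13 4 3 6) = (0 13 4)(1 14 3 6)(2 12 10 7) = [13, 14, 12, 6, 0, 5, 1, 2, 8, 9, 7, 11, 10, 4, 3]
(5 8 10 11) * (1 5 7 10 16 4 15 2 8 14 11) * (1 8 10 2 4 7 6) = (1 5 14 11 6)(2 10 8 16 7)(4 15) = [0, 5, 10, 3, 15, 14, 1, 2, 16, 9, 8, 6, 12, 13, 11, 4, 7]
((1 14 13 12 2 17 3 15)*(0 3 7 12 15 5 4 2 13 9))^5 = (0 17 1 5 12 9 2 15 3 7 14 4 13)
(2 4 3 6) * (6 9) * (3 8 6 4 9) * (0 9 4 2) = (0 9 2 4 8 6) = [9, 1, 4, 3, 8, 5, 0, 7, 6, 2]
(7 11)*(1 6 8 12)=(1 6 8 12)(7 11)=[0, 6, 2, 3, 4, 5, 8, 11, 12, 9, 10, 7, 1]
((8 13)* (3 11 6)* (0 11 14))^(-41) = ((0 11 6 3 14)(8 13))^(-41) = (0 14 3 6 11)(8 13)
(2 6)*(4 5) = (2 6)(4 5) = [0, 1, 6, 3, 5, 4, 2]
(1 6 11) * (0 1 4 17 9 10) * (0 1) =[0, 6, 2, 3, 17, 5, 11, 7, 8, 10, 1, 4, 12, 13, 14, 15, 16, 9] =(1 6 11 4 17 9 10)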